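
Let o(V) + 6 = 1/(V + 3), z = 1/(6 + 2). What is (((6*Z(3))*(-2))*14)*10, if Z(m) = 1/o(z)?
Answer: 21000/71 ≈ 295.77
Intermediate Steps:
z = ⅛ (z = 1/8 = ⅛ ≈ 0.12500)
o(V) = -6 + 1/(3 + V) (o(V) = -6 + 1/(V + 3) = -6 + 1/(3 + V))
Z(m) = -25/142 (Z(m) = 1/((-17 - 6*⅛)/(3 + ⅛)) = 1/((-17 - ¾)/(25/8)) = 1/((8/25)*(-71/4)) = 1/(-142/25) = -25/142)
(((6*Z(3))*(-2))*14)*10 = (((6*(-25/142))*(-2))*14)*10 = (-75/71*(-2)*14)*10 = ((150/71)*14)*10 = (2100/71)*10 = 21000/71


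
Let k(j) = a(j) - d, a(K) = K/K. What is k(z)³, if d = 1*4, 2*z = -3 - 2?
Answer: -27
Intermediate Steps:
a(K) = 1
z = -5/2 (z = (-3 - 2)/2 = (½)*(-5) = -5/2 ≈ -2.5000)
d = 4
k(j) = -3 (k(j) = 1 - 1*4 = 1 - 4 = -3)
k(z)³ = (-3)³ = -27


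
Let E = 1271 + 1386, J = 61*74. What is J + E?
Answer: 7171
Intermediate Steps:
J = 4514
E = 2657
J + E = 4514 + 2657 = 7171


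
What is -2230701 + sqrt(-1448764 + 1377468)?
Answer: -2230701 + 8*I*sqrt(1114) ≈ -2.2307e+6 + 267.01*I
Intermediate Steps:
-2230701 + sqrt(-1448764 + 1377468) = -2230701 + sqrt(-71296) = -2230701 + 8*I*sqrt(1114)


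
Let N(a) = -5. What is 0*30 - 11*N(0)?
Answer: 55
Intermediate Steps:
0*30 - 11*N(0) = 0*30 - 11*(-5) = 0 - 1*(-55) = 0 + 55 = 55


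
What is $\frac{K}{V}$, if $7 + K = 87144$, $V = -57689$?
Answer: $- \frac{87137}{57689} \approx -1.5105$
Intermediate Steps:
$K = 87137$ ($K = -7 + 87144 = 87137$)
$\frac{K}{V} = \frac{87137}{-57689} = 87137 \left(- \frac{1}{57689}\right) = - \frac{87137}{57689}$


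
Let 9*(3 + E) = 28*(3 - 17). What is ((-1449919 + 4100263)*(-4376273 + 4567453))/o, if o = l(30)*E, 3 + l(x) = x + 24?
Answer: -1520078297760/7123 ≈ -2.1340e+8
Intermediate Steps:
l(x) = 21 + x (l(x) = -3 + (x + 24) = -3 + (24 + x) = 21 + x)
E = -419/9 (E = -3 + (28*(3 - 17))/9 = -3 + (28*(-14))/9 = -3 + (⅑)*(-392) = -3 - 392/9 = -419/9 ≈ -46.556)
o = -7123/3 (o = (21 + 30)*(-419/9) = 51*(-419/9) = -7123/3 ≈ -2374.3)
((-1449919 + 4100263)*(-4376273 + 4567453))/o = ((-1449919 + 4100263)*(-4376273 + 4567453))/(-7123/3) = (2650344*191180)*(-3/7123) = 506692765920*(-3/7123) = -1520078297760/7123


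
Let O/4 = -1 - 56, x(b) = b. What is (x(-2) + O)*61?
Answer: -14030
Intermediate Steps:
O = -228 (O = 4*(-1 - 56) = 4*(-57) = -228)
(x(-2) + O)*61 = (-2 - 228)*61 = -230*61 = -14030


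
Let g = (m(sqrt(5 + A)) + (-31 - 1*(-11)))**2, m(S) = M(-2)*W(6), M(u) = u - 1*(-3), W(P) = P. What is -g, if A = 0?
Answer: -196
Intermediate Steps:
M(u) = 3 + u (M(u) = u + 3 = 3 + u)
m(S) = 6 (m(S) = (3 - 2)*6 = 1*6 = 6)
g = 196 (g = (6 + (-31 - 1*(-11)))**2 = (6 + (-31 + 11))**2 = (6 - 20)**2 = (-14)**2 = 196)
-g = -1*196 = -196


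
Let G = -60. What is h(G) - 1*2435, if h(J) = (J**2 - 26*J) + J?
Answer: 2665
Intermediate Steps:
h(J) = J**2 - 25*J
h(G) - 1*2435 = -60*(-25 - 60) - 1*2435 = -60*(-85) - 2435 = 5100 - 2435 = 2665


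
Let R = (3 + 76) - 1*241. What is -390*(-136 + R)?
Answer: 116220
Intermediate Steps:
R = -162 (R = 79 - 241 = -162)
-390*(-136 + R) = -390*(-136 - 162) = -390*(-298) = 116220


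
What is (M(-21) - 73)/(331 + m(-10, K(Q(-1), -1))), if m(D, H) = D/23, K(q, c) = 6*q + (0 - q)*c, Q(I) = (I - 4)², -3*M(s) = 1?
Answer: -5060/22809 ≈ -0.22184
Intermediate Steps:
M(s) = -⅓ (M(s) = -⅓*1 = -⅓)
Q(I) = (-4 + I)²
K(q, c) = 6*q - c*q (K(q, c) = 6*q + (-q)*c = 6*q - c*q)
m(D, H) = D/23 (m(D, H) = D*(1/23) = D/23)
(M(-21) - 73)/(331 + m(-10, K(Q(-1), -1))) = (-⅓ - 73)/(331 + (1/23)*(-10)) = -220/(3*(331 - 10/23)) = -220/(3*7603/23) = -220/3*23/7603 = -5060/22809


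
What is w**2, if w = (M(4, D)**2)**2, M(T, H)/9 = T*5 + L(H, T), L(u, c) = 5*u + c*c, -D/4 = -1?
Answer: 4163363127196737601536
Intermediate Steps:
D = 4 (D = -4*(-1) = 4)
L(u, c) = c**2 + 5*u (L(u, c) = 5*u + c**2 = c**2 + 5*u)
M(T, H) = 9*T**2 + 45*H + 45*T (M(T, H) = 9*(T*5 + (T**2 + 5*H)) = 9*(5*T + (T**2 + 5*H)) = 9*(T**2 + 5*H + 5*T) = 9*T**2 + 45*H + 45*T)
w = 64524128256 (w = ((9*4**2 + 45*4 + 45*4)**2)**2 = ((9*16 + 180 + 180)**2)**2 = ((144 + 180 + 180)**2)**2 = (504**2)**2 = 254016**2 = 64524128256)
w**2 = 64524128256**2 = 4163363127196737601536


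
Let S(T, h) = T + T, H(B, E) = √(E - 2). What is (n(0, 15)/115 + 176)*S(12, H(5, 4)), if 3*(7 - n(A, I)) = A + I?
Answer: 485808/115 ≈ 4224.4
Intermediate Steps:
H(B, E) = √(-2 + E)
n(A, I) = 7 - A/3 - I/3 (n(A, I) = 7 - (A + I)/3 = 7 + (-A/3 - I/3) = 7 - A/3 - I/3)
S(T, h) = 2*T
(n(0, 15)/115 + 176)*S(12, H(5, 4)) = ((7 - ⅓*0 - ⅓*15)/115 + 176)*(2*12) = ((7 + 0 - 5)*(1/115) + 176)*24 = (2*(1/115) + 176)*24 = (2/115 + 176)*24 = (20242/115)*24 = 485808/115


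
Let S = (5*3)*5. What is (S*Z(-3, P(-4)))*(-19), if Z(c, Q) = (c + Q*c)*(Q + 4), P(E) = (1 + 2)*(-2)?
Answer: 42750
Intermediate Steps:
P(E) = -6 (P(E) = 3*(-2) = -6)
S = 75 (S = 15*5 = 75)
Z(c, Q) = (4 + Q)*(c + Q*c) (Z(c, Q) = (c + Q*c)*(4 + Q) = (4 + Q)*(c + Q*c))
(S*Z(-3, P(-4)))*(-19) = (75*(-3*(4 + (-6)² + 5*(-6))))*(-19) = (75*(-3*(4 + 36 - 30)))*(-19) = (75*(-3*10))*(-19) = (75*(-30))*(-19) = -2250*(-19) = 42750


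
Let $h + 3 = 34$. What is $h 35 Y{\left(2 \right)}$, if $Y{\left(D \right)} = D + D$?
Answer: $4340$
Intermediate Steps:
$h = 31$ ($h = -3 + 34 = 31$)
$Y{\left(D \right)} = 2 D$
$h 35 Y{\left(2 \right)} = 31 \cdot 35 \cdot 2 \cdot 2 = 1085 \cdot 4 = 4340$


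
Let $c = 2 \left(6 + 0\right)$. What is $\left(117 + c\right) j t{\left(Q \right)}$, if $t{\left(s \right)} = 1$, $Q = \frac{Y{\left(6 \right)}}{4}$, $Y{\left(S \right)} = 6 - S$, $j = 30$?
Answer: $3870$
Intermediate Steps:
$Q = 0$ ($Q = \frac{6 - 6}{4} = \left(6 - 6\right) \frac{1}{4} = 0 \cdot \frac{1}{4} = 0$)
$c = 12$ ($c = 2 \cdot 6 = 12$)
$\left(117 + c\right) j t{\left(Q \right)} = \left(117 + 12\right) 30 \cdot 1 = 129 \cdot 30 = 3870$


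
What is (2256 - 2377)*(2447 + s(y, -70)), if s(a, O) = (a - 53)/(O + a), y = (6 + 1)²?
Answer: -6218311/21 ≈ -2.9611e+5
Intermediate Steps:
y = 49 (y = 7² = 49)
s(a, O) = (-53 + a)/(O + a)
(2256 - 2377)*(2447 + s(y, -70)) = (2256 - 2377)*(2447 + (-53 + 49)/(-70 + 49)) = -121*(2447 - 4/(-21)) = -121*(2447 - 1/21*(-4)) = -121*(2447 + 4/21) = -121*51391/21 = -6218311/21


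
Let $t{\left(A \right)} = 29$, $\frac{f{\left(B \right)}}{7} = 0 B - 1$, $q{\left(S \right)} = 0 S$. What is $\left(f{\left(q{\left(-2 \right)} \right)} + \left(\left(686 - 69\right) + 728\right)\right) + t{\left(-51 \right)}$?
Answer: $1367$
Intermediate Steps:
$q{\left(S \right)} = 0$
$f{\left(B \right)} = -7$ ($f{\left(B \right)} = 7 \left(0 B - 1\right) = 7 \left(0 - 1\right) = 7 \left(-1\right) = -7$)
$\left(f{\left(q{\left(-2 \right)} \right)} + \left(\left(686 - 69\right) + 728\right)\right) + t{\left(-51 \right)} = \left(-7 + \left(\left(686 - 69\right) + 728\right)\right) + 29 = \left(-7 + \left(617 + 728\right)\right) + 29 = \left(-7 + 1345\right) + 29 = 1338 + 29 = 1367$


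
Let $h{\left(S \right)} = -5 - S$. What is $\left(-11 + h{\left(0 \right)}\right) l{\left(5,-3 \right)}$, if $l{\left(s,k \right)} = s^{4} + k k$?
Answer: $-10144$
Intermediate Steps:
$l{\left(s,k \right)} = k^{2} + s^{4}$ ($l{\left(s,k \right)} = s^{4} + k^{2} = k^{2} + s^{4}$)
$\left(-11 + h{\left(0 \right)}\right) l{\left(5,-3 \right)} = \left(-11 - 5\right) \left(\left(-3\right)^{2} + 5^{4}\right) = \left(-11 + \left(-5 + 0\right)\right) \left(9 + 625\right) = \left(-11 - 5\right) 634 = \left(-16\right) 634 = -10144$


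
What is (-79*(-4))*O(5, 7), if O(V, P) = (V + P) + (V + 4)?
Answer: 6636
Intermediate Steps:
O(V, P) = 4 + P + 2*V (O(V, P) = (P + V) + (4 + V) = 4 + P + 2*V)
(-79*(-4))*O(5, 7) = (-79*(-4))*(4 + 7 + 2*5) = 316*(4 + 7 + 10) = 316*21 = 6636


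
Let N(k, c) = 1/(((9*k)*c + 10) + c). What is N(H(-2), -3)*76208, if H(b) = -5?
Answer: 38104/71 ≈ 536.68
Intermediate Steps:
N(k, c) = 1/(10 + c + 9*c*k) (N(k, c) = 1/((9*c*k + 10) + c) = 1/((10 + 9*c*k) + c) = 1/(10 + c + 9*c*k))
N(H(-2), -3)*76208 = 76208/(10 - 3 + 9*(-3)*(-5)) = 76208/(10 - 3 + 135) = 76208/142 = (1/142)*76208 = 38104/71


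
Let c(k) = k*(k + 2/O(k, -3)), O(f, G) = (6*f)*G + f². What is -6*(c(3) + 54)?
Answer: -1886/5 ≈ -377.20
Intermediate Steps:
O(f, G) = f² + 6*G*f (O(f, G) = 6*G*f + f² = f² + 6*G*f)
c(k) = k*(k + 2/(k*(-18 + k))) (c(k) = k*(k + 2/((k*(k + 6*(-3))))) = k*(k + 2/((k*(k - 18)))) = k*(k + 2/((k*(-18 + k)))) = k*(k + 2*(1/(k*(-18 + k)))) = k*(k + 2/(k*(-18 + k))))
-6*(c(3) + 54) = -6*((2 + 3²*(-18 + 3))/(-18 + 3) + 54) = -6*((2 + 9*(-15))/(-15) + 54) = -6*(-(2 - 135)/15 + 54) = -6*(-1/15*(-133) + 54) = -6*(133/15 + 54) = -6*943/15 = -1886/5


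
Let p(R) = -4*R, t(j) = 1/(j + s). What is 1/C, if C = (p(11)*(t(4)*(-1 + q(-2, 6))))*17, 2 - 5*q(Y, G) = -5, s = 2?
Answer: -15/748 ≈ -0.020053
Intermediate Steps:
q(Y, G) = 7/5 (q(Y, G) = 2/5 - 1/5*(-5) = 2/5 + 1 = 7/5)
t(j) = 1/(2 + j) (t(j) = 1/(j + 2) = 1/(2 + j))
C = -748/15 (C = ((-4*11)*((-1 + 7/5)/(2 + 4)))*17 = -44*2/(6*5)*17 = -22*2/(3*5)*17 = -44*1/15*17 = -44/15*17 = -748/15 ≈ -49.867)
1/C = 1/(-748/15) = -15/748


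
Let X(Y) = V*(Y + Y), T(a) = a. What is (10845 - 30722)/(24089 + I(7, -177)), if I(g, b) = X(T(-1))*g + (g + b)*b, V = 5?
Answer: -1807/4919 ≈ -0.36735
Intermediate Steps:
X(Y) = 10*Y (X(Y) = 5*(Y + Y) = 5*(2*Y) = 10*Y)
I(g, b) = -10*g + b*(b + g) (I(g, b) = (10*(-1))*g + (g + b)*b = -10*g + (b + g)*b = -10*g + b*(b + g))
(10845 - 30722)/(24089 + I(7, -177)) = (10845 - 30722)/(24089 + ((-177)² - 10*7 - 177*7)) = -19877/(24089 + (31329 - 70 - 1239)) = -19877/(24089 + 30020) = -19877/54109 = -19877*1/54109 = -1807/4919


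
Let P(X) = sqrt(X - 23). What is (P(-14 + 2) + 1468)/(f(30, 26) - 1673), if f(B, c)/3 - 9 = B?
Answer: -367/389 - I*sqrt(35)/1556 ≈ -0.94345 - 0.0038021*I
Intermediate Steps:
f(B, c) = 27 + 3*B
P(X) = sqrt(-23 + X)
(P(-14 + 2) + 1468)/(f(30, 26) - 1673) = (sqrt(-23 + (-14 + 2)) + 1468)/((27 + 3*30) - 1673) = (sqrt(-23 - 12) + 1468)/((27 + 90) - 1673) = (sqrt(-35) + 1468)/(117 - 1673) = (I*sqrt(35) + 1468)/(-1556) = (1468 + I*sqrt(35))*(-1/1556) = -367/389 - I*sqrt(35)/1556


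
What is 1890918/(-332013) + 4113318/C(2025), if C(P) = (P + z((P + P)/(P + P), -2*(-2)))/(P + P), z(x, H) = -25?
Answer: 18436600557189/2213420 ≈ 8.3295e+6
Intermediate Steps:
C(P) = (-25 + P)/(2*P) (C(P) = (P - 25)/(P + P) = (-25 + P)/((2*P)) = (-25 + P)*(1/(2*P)) = (-25 + P)/(2*P))
1890918/(-332013) + 4113318/C(2025) = 1890918/(-332013) + 4113318/(((½)*(-25 + 2025)/2025)) = 1890918*(-1/332013) + 4113318/(((½)*(1/2025)*2000)) = -630306/110671 + 4113318/(40/81) = -630306/110671 + 4113318*(81/40) = -630306/110671 + 166589379/20 = 18436600557189/2213420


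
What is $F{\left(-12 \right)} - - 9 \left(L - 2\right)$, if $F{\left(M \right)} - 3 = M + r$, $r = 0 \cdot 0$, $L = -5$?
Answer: $-72$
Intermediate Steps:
$r = 0$
$F{\left(M \right)} = 3 + M$ ($F{\left(M \right)} = 3 + \left(M + 0\right) = 3 + M$)
$F{\left(-12 \right)} - - 9 \left(L - 2\right) = \left(3 - 12\right) - - 9 \left(-5 - 2\right) = -9 - \left(-9\right) \left(-7\right) = -9 - 63 = -72$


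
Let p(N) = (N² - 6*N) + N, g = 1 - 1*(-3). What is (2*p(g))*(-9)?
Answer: 72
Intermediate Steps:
g = 4 (g = 1 + 3 = 4)
p(N) = N² - 5*N
(2*p(g))*(-9) = (2*(4*(-5 + 4)))*(-9) = (2*(4*(-1)))*(-9) = (2*(-4))*(-9) = -8*(-9) = 72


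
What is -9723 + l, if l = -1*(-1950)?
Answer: -7773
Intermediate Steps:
l = 1950
-9723 + l = -9723 + 1950 = -7773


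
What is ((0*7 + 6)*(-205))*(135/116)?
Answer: -83025/58 ≈ -1431.5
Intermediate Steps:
((0*7 + 6)*(-205))*(135/116) = ((0 + 6)*(-205))*(135*(1/116)) = (6*(-205))*(135/116) = -1230*135/116 = -83025/58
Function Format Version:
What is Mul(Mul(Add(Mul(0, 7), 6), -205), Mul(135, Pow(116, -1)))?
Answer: Rational(-83025, 58) ≈ -1431.5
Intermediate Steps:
Mul(Mul(Add(Mul(0, 7), 6), -205), Mul(135, Pow(116, -1))) = Mul(Mul(Add(0, 6), -205), Mul(135, Rational(1, 116))) = Mul(Mul(6, -205), Rational(135, 116)) = Mul(-1230, Rational(135, 116)) = Rational(-83025, 58)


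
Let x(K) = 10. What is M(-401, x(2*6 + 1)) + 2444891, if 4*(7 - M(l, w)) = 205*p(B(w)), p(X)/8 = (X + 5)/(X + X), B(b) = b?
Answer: 4889181/2 ≈ 2.4446e+6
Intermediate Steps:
p(X) = 4*(5 + X)/X (p(X) = 8*((X + 5)/(X + X)) = 8*((5 + X)/((2*X))) = 8*((5 + X)*(1/(2*X))) = 8*((5 + X)/(2*X)) = 4*(5 + X)/X)
M(l, w) = -198 - 1025/w (M(l, w) = 7 - 205*(4 + 20/w)/4 = 7 - (820 + 4100/w)/4 = 7 + (-205 - 1025/w) = -198 - 1025/w)
M(-401, x(2*6 + 1)) + 2444891 = (-198 - 1025/10) + 2444891 = (-198 - 1025*⅒) + 2444891 = (-198 - 205/2) + 2444891 = -601/2 + 2444891 = 4889181/2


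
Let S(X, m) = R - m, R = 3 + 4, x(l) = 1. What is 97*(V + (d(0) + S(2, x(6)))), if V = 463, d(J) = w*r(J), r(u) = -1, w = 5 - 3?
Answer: 45299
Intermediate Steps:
w = 2
R = 7
S(X, m) = 7 - m
d(J) = -2 (d(J) = 2*(-1) = -2)
97*(V + (d(0) + S(2, x(6)))) = 97*(463 + (-2 + (7 - 1*1))) = 97*(463 + (-2 + (7 - 1))) = 97*(463 + (-2 + 6)) = 97*(463 + 4) = 97*467 = 45299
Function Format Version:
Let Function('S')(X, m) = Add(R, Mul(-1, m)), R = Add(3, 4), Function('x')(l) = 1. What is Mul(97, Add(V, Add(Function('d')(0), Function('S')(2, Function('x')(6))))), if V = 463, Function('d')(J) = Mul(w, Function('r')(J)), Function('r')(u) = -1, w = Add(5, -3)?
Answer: 45299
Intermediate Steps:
w = 2
R = 7
Function('S')(X, m) = Add(7, Mul(-1, m))
Function('d')(J) = -2 (Function('d')(J) = Mul(2, -1) = -2)
Mul(97, Add(V, Add(Function('d')(0), Function('S')(2, Function('x')(6))))) = Mul(97, Add(463, Add(-2, Add(7, Mul(-1, 1))))) = Mul(97, Add(463, Add(-2, Add(7, -1)))) = Mul(97, Add(463, Add(-2, 6))) = Mul(97, Add(463, 4)) = Mul(97, 467) = 45299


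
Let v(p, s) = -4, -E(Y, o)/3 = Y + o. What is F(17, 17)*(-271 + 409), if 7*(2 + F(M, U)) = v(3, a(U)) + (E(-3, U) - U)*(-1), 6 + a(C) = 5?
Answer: 5658/7 ≈ 808.29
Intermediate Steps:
E(Y, o) = -3*Y - 3*o (E(Y, o) = -3*(Y + o) = -3*Y - 3*o)
a(C) = -1 (a(C) = -6 + 5 = -1)
F(M, U) = -27/7 + 4*U/7 (F(M, U) = -2 + (-4 + ((-3*(-3) - 3*U) - U)*(-1))/7 = -2 + (-4 + ((9 - 3*U) - U)*(-1))/7 = -2 + (-4 + (9 - 4*U)*(-1))/7 = -2 + (-4 + (-9 + 4*U))/7 = -2 + (-13 + 4*U)/7 = -2 + (-13/7 + 4*U/7) = -27/7 + 4*U/7)
F(17, 17)*(-271 + 409) = (-27/7 + (4/7)*17)*(-271 + 409) = (-27/7 + 68/7)*138 = (41/7)*138 = 5658/7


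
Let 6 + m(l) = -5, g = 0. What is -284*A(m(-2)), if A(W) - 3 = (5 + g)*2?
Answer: -3692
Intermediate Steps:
m(l) = -11 (m(l) = -6 - 5 = -11)
A(W) = 13 (A(W) = 3 + (5 + 0)*2 = 3 + 5*2 = 3 + 10 = 13)
-284*A(m(-2)) = -284*13 = -3692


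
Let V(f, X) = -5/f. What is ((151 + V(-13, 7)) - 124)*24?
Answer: 8544/13 ≈ 657.23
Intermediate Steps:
((151 + V(-13, 7)) - 124)*24 = ((151 - 5/(-13)) - 124)*24 = ((151 - 5*(-1/13)) - 124)*24 = ((151 + 5/13) - 124)*24 = (1968/13 - 124)*24 = (356/13)*24 = 8544/13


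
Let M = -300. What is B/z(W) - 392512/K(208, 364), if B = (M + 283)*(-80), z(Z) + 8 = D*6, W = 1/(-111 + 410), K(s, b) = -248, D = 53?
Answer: 49200/31 ≈ 1587.1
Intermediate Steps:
W = 1/299 ≈ 0.0033445
z(Z) = 310 (z(Z) = -8 + 53*6 = -8 + 318 = 310)
B = 1360 (B = (-300 + 283)*(-80) = -17*(-80) = 1360)
B/z(W) - 392512/K(208, 364) = 1360/310 - 392512/(-248) = 1360*(1/310) - 392512*(-1/248) = 136/31 + 49064/31 = 49200/31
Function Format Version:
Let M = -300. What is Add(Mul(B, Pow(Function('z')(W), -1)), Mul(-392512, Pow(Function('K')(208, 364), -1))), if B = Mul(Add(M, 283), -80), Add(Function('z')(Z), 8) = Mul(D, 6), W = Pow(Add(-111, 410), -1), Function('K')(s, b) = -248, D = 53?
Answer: Rational(49200, 31) ≈ 1587.1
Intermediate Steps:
W = Rational(1, 299) (W = Pow(299, -1) = Rational(1, 299) ≈ 0.0033445)
Function('z')(Z) = 310 (Function('z')(Z) = Add(-8, Mul(53, 6)) = Add(-8, 318) = 310)
B = 1360 (B = Mul(Add(-300, 283), -80) = Mul(-17, -80) = 1360)
Add(Mul(B, Pow(Function('z')(W), -1)), Mul(-392512, Pow(Function('K')(208, 364), -1))) = Add(Mul(1360, Pow(310, -1)), Mul(-392512, Pow(-248, -1))) = Add(Mul(1360, Rational(1, 310)), Mul(-392512, Rational(-1, 248))) = Add(Rational(136, 31), Rational(49064, 31)) = Rational(49200, 31)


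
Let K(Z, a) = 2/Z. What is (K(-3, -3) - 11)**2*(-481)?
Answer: -589225/9 ≈ -65469.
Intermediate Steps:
(K(-3, -3) - 11)**2*(-481) = (2/(-3) - 11)**2*(-481) = (2*(-1/3) - 11)**2*(-481) = (-2/3 - 11)**2*(-481) = (-35/3)**2*(-481) = (1225/9)*(-481) = -589225/9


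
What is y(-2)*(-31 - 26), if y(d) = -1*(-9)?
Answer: -513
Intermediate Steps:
y(d) = 9
y(-2)*(-31 - 26) = 9*(-31 - 26) = 9*(-57) = -513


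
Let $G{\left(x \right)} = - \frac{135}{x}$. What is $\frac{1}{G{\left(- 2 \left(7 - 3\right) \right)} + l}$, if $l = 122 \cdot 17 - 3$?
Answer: $\frac{8}{16703} \approx 0.00047896$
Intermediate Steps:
$l = 2071$ ($l = 2074 - 3 = 2071$)
$\frac{1}{G{\left(- 2 \left(7 - 3\right) \right)} + l} = \frac{1}{- \frac{135}{\left(-2\right) \left(7 - 3\right)} + 2071} = \frac{1}{- \frac{135}{\left(-2\right) 4} + 2071} = \frac{1}{- \frac{135}{-8} + 2071} = \frac{1}{\left(-135\right) \left(- \frac{1}{8}\right) + 2071} = \frac{1}{\frac{135}{8} + 2071} = \frac{1}{\frac{16703}{8}} = \frac{8}{16703}$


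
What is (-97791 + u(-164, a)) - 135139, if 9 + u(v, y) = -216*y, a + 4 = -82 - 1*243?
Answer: -161875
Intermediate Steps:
a = -329 (a = -4 + (-82 - 1*243) = -4 + (-82 - 243) = -4 - 325 = -329)
u(v, y) = -9 - 216*y
(-97791 + u(-164, a)) - 135139 = (-97791 + (-9 - 216*(-329))) - 135139 = (-97791 + (-9 + 71064)) - 135139 = (-97791 + 71055) - 135139 = -26736 - 135139 = -161875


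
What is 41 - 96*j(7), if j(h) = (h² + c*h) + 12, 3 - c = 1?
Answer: -7159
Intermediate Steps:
c = 2 (c = 3 - 1*1 = 3 - 1 = 2)
j(h) = 12 + h² + 2*h (j(h) = (h² + 2*h) + 12 = 12 + h² + 2*h)
41 - 96*j(7) = 41 - 96*(12 + 7² + 2*7) = 41 - 96*(12 + 49 + 14) = 41 - 96*75 = 41 - 7200 = -7159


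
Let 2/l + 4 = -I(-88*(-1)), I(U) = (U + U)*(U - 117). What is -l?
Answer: -1/2550 ≈ -0.00039216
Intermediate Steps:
I(U) = 2*U*(-117 + U) (I(U) = (2*U)*(-117 + U) = 2*U*(-117 + U))
l = 1/2550 (l = 2/(-4 - 2*(-88*(-1))*(-117 - 88*(-1))) = 2/(-4 - 2*88*(-117 + 88)) = 2/(-4 - 2*88*(-29)) = 2/(-4 - 1*(-5104)) = 2/(-4 + 5104) = 2/5100 = 2*(1/5100) = 1/2550 ≈ 0.00039216)
-l = -1*1/2550 = -1/2550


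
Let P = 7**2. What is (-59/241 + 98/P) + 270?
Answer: 65493/241 ≈ 271.76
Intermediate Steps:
P = 49
(-59/241 + 98/P) + 270 = (-59/241 + 98/49) + 270 = (-59*1/241 + 98*(1/49)) + 270 = (-59/241 + 2) + 270 = 423/241 + 270 = 65493/241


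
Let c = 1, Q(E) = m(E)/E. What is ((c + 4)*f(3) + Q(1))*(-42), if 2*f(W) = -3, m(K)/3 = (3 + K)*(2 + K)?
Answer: -1197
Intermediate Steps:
m(K) = 3*(2 + K)*(3 + K) (m(K) = 3*((3 + K)*(2 + K)) = 3*((2 + K)*(3 + K)) = 3*(2 + K)*(3 + K))
f(W) = -3/2 (f(W) = (½)*(-3) = -3/2)
Q(E) = (18 + 3*E² + 15*E)/E
((c + 4)*f(3) + Q(1))*(-42) = ((1 + 4)*(-3/2) + (15 + 3*1 + 18/1))*(-42) = (5*(-3/2) + (15 + 3 + 18*1))*(-42) = (-15/2 + (15 + 3 + 18))*(-42) = (-15/2 + 36)*(-42) = (57/2)*(-42) = -1197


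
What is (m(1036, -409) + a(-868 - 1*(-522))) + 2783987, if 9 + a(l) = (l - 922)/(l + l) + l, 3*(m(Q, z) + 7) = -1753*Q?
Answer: 1130515642/519 ≈ 2.1783e+6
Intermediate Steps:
m(Q, z) = -7 - 1753*Q/3 (m(Q, z) = -7 + (-1753*Q)/3 = -7 - 1753*Q/3)
a(l) = -9 + l + (-922 + l)/(2*l) (a(l) = -9 + ((l - 922)/(l + l) + l) = -9 + ((-922 + l)/((2*l)) + l) = -9 + ((-922 + l)*(1/(2*l)) + l) = -9 + ((-922 + l)/(2*l) + l) = -9 + (l + (-922 + l)/(2*l)) = -9 + l + (-922 + l)/(2*l))
(m(1036, -409) + a(-868 - 1*(-522))) + 2783987 = ((-7 - 1753/3*1036) + (-17/2 + (-868 - 1*(-522)) - 461/(-868 - 1*(-522)))) + 2783987 = ((-7 - 1816108/3) + (-17/2 + (-868 + 522) - 461/(-868 + 522))) + 2783987 = (-1816129/3 + (-17/2 - 346 - 461/(-346))) + 2783987 = (-1816129/3 + (-17/2 - 346 - 461*(-1/346))) + 2783987 = (-1816129/3 + (-17/2 - 346 + 461/346)) + 2783987 = (-1816129/3 - 61098/173) + 2783987 = -314373611/519 + 2783987 = 1130515642/519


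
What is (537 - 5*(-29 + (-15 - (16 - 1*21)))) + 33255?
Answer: 33987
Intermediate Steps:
(537 - 5*(-29 + (-15 - (16 - 1*21)))) + 33255 = (537 - 5*(-29 + (-15 - (16 - 21)))) + 33255 = (537 - 5*(-29 + (-15 - 1*(-5)))) + 33255 = (537 - 5*(-29 + (-15 + 5))) + 33255 = (537 - 5*(-29 - 10)) + 33255 = (537 - 5*(-39)) + 33255 = (537 + 195) + 33255 = 732 + 33255 = 33987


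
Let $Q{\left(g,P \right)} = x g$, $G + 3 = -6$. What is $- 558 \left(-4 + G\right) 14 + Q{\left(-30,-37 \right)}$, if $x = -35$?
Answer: $102606$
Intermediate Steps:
$G = -9$ ($G = -3 - 6 = -9$)
$Q{\left(g,P \right)} = - 35 g$
$- 558 \left(-4 + G\right) 14 + Q{\left(-30,-37 \right)} = - 558 \left(-4 - 9\right) 14 - -1050 = - 558 \left(\left(-13\right) 14\right) + 1050 = \left(-558\right) \left(-182\right) + 1050 = 101556 + 1050 = 102606$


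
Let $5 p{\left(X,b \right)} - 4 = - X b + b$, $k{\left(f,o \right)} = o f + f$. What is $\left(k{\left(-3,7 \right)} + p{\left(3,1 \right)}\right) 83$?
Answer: $- \frac{9794}{5} \approx -1958.8$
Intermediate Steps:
$k{\left(f,o \right)} = f + f o$ ($k{\left(f,o \right)} = f o + f = f + f o$)
$p{\left(X,b \right)} = \frac{4}{5} + \frac{b}{5} - \frac{X b}{5}$ ($p{\left(X,b \right)} = \frac{4}{5} + \frac{- X b + b}{5} = \frac{4}{5} + \frac{b - X b}{5} = \frac{4}{5} - \left(- \frac{b}{5} + \frac{X b}{5}\right) = \frac{4}{5} + \frac{b}{5} - \frac{X b}{5}$)
$\left(k{\left(-3,7 \right)} + p{\left(3,1 \right)}\right) 83 = \left(- 3 \left(1 + 7\right) + \left(\frac{4}{5} + \frac{1}{5} \cdot 1 - \frac{3}{5} \cdot 1\right)\right) 83 = \left(\left(-3\right) 8 + \left(\frac{4}{5} + \frac{1}{5} - \frac{3}{5}\right)\right) 83 = \left(-24 + \frac{2}{5}\right) 83 = \left(- \frac{118}{5}\right) 83 = - \frac{9794}{5}$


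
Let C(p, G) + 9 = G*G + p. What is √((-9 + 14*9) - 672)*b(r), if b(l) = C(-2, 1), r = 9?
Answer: -10*I*√555 ≈ -235.58*I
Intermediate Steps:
C(p, G) = -9 + p + G² (C(p, G) = -9 + (G*G + p) = -9 + (G² + p) = -9 + (p + G²) = -9 + p + G²)
b(l) = -10 (b(l) = -9 - 2 + 1² = -9 - 2 + 1 = -10)
√((-9 + 14*9) - 672)*b(r) = √((-9 + 14*9) - 672)*(-10) = √((-9 + 126) - 672)*(-10) = √(117 - 672)*(-10) = √(-555)*(-10) = (I*√555)*(-10) = -10*I*√555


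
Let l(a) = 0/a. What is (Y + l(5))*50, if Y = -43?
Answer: -2150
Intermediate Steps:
l(a) = 0
(Y + l(5))*50 = (-43 + 0)*50 = -43*50 = -2150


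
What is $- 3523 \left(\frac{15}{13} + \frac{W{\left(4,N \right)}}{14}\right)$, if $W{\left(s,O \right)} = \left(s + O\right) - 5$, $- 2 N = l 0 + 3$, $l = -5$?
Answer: $- \frac{96205}{28} \approx -3435.9$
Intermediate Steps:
$N = - \frac{3}{2}$ ($N = - \frac{\left(-5\right) 0 + 3}{2} = - \frac{0 + 3}{2} = \left(- \frac{1}{2}\right) 3 = - \frac{3}{2} \approx -1.5$)
$W{\left(s,O \right)} = -5 + O + s$ ($W{\left(s,O \right)} = \left(O + s\right) - 5 = -5 + O + s$)
$- 3523 \left(\frac{15}{13} + \frac{W{\left(4,N \right)}}{14}\right) = - 3523 \left(\frac{15}{13} + \frac{-5 - \frac{3}{2} + 4}{14}\right) = - 3523 \left(15 \cdot \frac{1}{13} - \frac{5}{28}\right) = - 3523 \left(\frac{15}{13} - \frac{5}{28}\right) = \left(-3523\right) \frac{355}{364} = - \frac{96205}{28}$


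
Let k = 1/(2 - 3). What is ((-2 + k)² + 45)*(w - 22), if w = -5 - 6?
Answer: -1782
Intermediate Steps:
w = -11
k = -1 (k = 1/(-1) = -1)
((-2 + k)² + 45)*(w - 22) = ((-2 - 1)² + 45)*(-11 - 22) = ((-3)² + 45)*(-33) = (9 + 45)*(-33) = 54*(-33) = -1782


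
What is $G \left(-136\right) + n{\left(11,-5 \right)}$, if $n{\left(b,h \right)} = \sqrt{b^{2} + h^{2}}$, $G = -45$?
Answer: $6120 + \sqrt{146} \approx 6132.1$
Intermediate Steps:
$G \left(-136\right) + n{\left(11,-5 \right)} = \left(-45\right) \left(-136\right) + \sqrt{11^{2} + \left(-5\right)^{2}} = 6120 + \sqrt{121 + 25} = 6120 + \sqrt{146}$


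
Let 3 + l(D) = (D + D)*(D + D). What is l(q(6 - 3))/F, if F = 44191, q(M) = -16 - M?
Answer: 1441/44191 ≈ 0.032608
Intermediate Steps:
l(D) = -3 + 4*D² (l(D) = -3 + (D + D)*(D + D) = -3 + (2*D)*(2*D) = -3 + 4*D²)
l(q(6 - 3))/F = (-3 + 4*(-16 - (6 - 3))²)/44191 = (-3 + 4*(-16 - 1*3)²)*(1/44191) = (-3 + 4*(-16 - 3)²)*(1/44191) = (-3 + 4*(-19)²)*(1/44191) = (-3 + 4*361)*(1/44191) = (-3 + 1444)*(1/44191) = 1441*(1/44191) = 1441/44191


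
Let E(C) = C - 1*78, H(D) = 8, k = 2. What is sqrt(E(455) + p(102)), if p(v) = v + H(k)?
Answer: sqrt(487) ≈ 22.068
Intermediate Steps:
p(v) = 8 + v (p(v) = v + 8 = 8 + v)
E(C) = -78 + C (E(C) = C - 78 = -78 + C)
sqrt(E(455) + p(102)) = sqrt((-78 + 455) + (8 + 102)) = sqrt(377 + 110) = sqrt(487)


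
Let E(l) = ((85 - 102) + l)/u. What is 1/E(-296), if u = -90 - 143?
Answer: 233/313 ≈ 0.74441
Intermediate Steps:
u = -233
E(l) = 17/233 - l/233 (E(l) = ((85 - 102) + l)/(-233) = (-17 + l)*(-1/233) = 17/233 - l/233)
1/E(-296) = 1/(17/233 - 1/233*(-296)) = 1/(17/233 + 296/233) = 1/(313/233) = 233/313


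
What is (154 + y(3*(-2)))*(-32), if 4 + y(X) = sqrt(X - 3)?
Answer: -4800 - 96*I ≈ -4800.0 - 96.0*I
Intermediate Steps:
y(X) = -4 + sqrt(-3 + X) (y(X) = -4 + sqrt(X - 3) = -4 + sqrt(-3 + X))
(154 + y(3*(-2)))*(-32) = (154 + (-4 + sqrt(-3 + 3*(-2))))*(-32) = (154 + (-4 + sqrt(-3 - 6)))*(-32) = (154 + (-4 + sqrt(-9)))*(-32) = (154 + (-4 + 3*I))*(-32) = (150 + 3*I)*(-32) = -4800 - 96*I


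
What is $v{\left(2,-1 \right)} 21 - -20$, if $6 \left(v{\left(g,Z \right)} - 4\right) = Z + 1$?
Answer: $104$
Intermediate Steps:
$v{\left(g,Z \right)} = \frac{25}{6} + \frac{Z}{6}$ ($v{\left(g,Z \right)} = 4 + \frac{Z + 1}{6} = 4 + \frac{1 + Z}{6} = 4 + \left(\frac{1}{6} + \frac{Z}{6}\right) = \frac{25}{6} + \frac{Z}{6}$)
$v{\left(2,-1 \right)} 21 - -20 = \left(\frac{25}{6} + \frac{1}{6} \left(-1\right)\right) 21 - -20 = \left(\frac{25}{6} - \frac{1}{6}\right) 21 + \left(-34 + 54\right) = 4 \cdot 21 + 20 = 84 + 20 = 104$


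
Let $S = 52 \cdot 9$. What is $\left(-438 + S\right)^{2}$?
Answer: $900$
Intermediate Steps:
$S = 468$
$\left(-438 + S\right)^{2} = \left(-438 + 468\right)^{2} = 30^{2} = 900$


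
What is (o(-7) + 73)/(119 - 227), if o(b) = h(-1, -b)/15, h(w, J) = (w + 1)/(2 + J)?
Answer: -73/108 ≈ -0.67593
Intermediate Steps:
h(w, J) = (1 + w)/(2 + J)
o(b) = 0 (o(b) = ((1 - 1)/(2 - b))/15 = (0/(2 - b))*(1/15) = 0*(1/15) = 0)
(o(-7) + 73)/(119 - 227) = (0 + 73)/(119 - 227) = 73/(-108) = 73*(-1/108) = -73/108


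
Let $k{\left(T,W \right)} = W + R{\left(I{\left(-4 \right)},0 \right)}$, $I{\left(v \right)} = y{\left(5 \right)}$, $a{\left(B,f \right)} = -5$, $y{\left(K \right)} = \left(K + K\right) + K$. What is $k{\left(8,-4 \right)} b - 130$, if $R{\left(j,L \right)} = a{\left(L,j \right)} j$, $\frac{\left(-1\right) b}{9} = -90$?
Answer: $-64120$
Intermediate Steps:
$b = 810$ ($b = \left(-9\right) \left(-90\right) = 810$)
$y{\left(K \right)} = 3 K$ ($y{\left(K \right)} = 2 K + K = 3 K$)
$I{\left(v \right)} = 15$ ($I{\left(v \right)} = 3 \cdot 5 = 15$)
$R{\left(j,L \right)} = - 5 j$
$k{\left(T,W \right)} = -75 + W$ ($k{\left(T,W \right)} = W - 75 = -75 + W$)
$k{\left(8,-4 \right)} b - 130 = \left(-75 - 4\right) 810 - 130 = \left(-79\right) 810 - 130 = -63990 - 130 = -64120$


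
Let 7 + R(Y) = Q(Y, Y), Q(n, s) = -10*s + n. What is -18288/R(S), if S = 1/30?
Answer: 182880/73 ≈ 2505.2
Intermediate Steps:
S = 1/30 ≈ 0.033333
Q(n, s) = n - 10*s
R(Y) = -7 - 9*Y (R(Y) = -7 + (Y - 10*Y) = -7 - 9*Y)
-18288/R(S) = -18288/(-7 - 9*1/30) = -18288/(-7 - 3/10) = -18288/(-73/10) = -18288*(-10/73) = 182880/73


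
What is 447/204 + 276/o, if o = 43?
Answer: 25175/2924 ≈ 8.6098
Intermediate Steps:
447/204 + 276/o = 447/204 + 276/43 = 447*(1/204) + 276*(1/43) = 149/68 + 276/43 = 25175/2924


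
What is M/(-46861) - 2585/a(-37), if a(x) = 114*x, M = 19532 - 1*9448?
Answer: 78601373/197659698 ≈ 0.39766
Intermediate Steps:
M = 10084 (M = 19532 - 9448 = 10084)
M/(-46861) - 2585/a(-37) = 10084/(-46861) - 2585/(114*(-37)) = 10084*(-1/46861) - 2585/(-4218) = -10084/46861 - 2585*(-1/4218) = -10084/46861 + 2585/4218 = 78601373/197659698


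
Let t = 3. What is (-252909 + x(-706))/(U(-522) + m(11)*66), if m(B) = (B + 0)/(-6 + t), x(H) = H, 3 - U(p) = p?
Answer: -253615/283 ≈ -896.17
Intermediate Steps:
U(p) = 3 - p
m(B) = -B/3 (m(B) = (B + 0)/(-6 + 3) = B/(-3) = B*(-⅓) = -B/3)
(-252909 + x(-706))/(U(-522) + m(11)*66) = (-252909 - 706)/((3 - 1*(-522)) - ⅓*11*66) = -253615/((3 + 522) - 11/3*66) = -253615/(525 - 242) = -253615/283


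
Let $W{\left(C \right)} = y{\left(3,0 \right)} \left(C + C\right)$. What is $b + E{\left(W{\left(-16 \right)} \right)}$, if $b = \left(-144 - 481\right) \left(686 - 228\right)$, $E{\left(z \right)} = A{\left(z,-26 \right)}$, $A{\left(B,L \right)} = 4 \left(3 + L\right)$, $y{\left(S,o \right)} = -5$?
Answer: $-286342$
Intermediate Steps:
$W{\left(C \right)} = - 10 C$ ($W{\left(C \right)} = - 5 \left(C + C\right) = - 5 \cdot 2 C = - 10 C$)
$A{\left(B,L \right)} = 12 + 4 L$
$E{\left(z \right)} = -92$ ($E{\left(z \right)} = 12 + 4 \left(-26\right) = 12 - 104 = -92$)
$b = -286250$ ($b = \left(-625\right) 458 = -286250$)
$b + E{\left(W{\left(-16 \right)} \right)} = -286250 - 92 = -286342$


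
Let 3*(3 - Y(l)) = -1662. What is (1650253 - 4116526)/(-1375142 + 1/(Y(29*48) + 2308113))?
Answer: 1897936828970/1058249693713 ≈ 1.7935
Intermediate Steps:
Y(l) = 557 (Y(l) = 3 - ⅓*(-1662) = 3 + 554 = 557)
(1650253 - 4116526)/(-1375142 + 1/(Y(29*48) + 2308113)) = (1650253 - 4116526)/(-1375142 + 1/(557 + 2308113)) = -2466273/(-1375142 + 1/2308670) = -2466273/(-3174749081139/2308670) = -2466273*(-2308670/3174749081139) = 1897936828970/1058249693713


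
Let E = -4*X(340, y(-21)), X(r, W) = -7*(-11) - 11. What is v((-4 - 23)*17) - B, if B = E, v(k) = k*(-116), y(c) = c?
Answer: 53508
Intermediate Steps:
X(r, W) = 66 (X(r, W) = 77 - 11 = 66)
v(k) = -116*k
E = -264 (E = -4*66 = -264)
B = -264
v((-4 - 23)*17) - B = -116*(-4 - 23)*17 - 1*(-264) = -(-3132)*17 + 264 = -116*(-459) + 264 = 53244 + 264 = 53508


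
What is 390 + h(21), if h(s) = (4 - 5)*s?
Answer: 369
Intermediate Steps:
h(s) = -s
390 + h(21) = 390 - 1*21 = 390 - 21 = 369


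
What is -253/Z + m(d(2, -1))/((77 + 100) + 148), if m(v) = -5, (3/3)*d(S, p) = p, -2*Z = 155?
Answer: 6547/2015 ≈ 3.2491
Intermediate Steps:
Z = -155/2 (Z = -½*155 = -155/2 ≈ -77.500)
d(S, p) = p
-253/Z + m(d(2, -1))/((77 + 100) + 148) = -253/(-155/2) - 5/((77 + 100) + 148) = -253*(-2/155) - 5/(177 + 148) = 506/155 - 5/325 = 506/155 - 5*1/325 = 506/155 - 1/65 = 6547/2015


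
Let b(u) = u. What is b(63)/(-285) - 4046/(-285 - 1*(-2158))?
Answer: -423703/177935 ≈ -2.3812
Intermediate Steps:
b(63)/(-285) - 4046/(-285 - 1*(-2158)) = 63/(-285) - 4046/(-285 - 1*(-2158)) = 63*(-1/285) - 4046/(-285 + 2158) = -21/95 - 4046/1873 = -423703/177935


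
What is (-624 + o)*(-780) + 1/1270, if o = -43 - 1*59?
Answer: 719175601/1270 ≈ 5.6628e+5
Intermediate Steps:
o = -102 (o = -43 - 59 = -102)
(-624 + o)*(-780) + 1/1270 = (-624 - 102)*(-780) + 1/1270 = -726*(-780) + 1/1270 = 566280 + 1/1270 = 719175601/1270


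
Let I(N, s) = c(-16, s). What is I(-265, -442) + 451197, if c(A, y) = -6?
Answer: 451191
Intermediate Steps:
I(N, s) = -6
I(-265, -442) + 451197 = -6 + 451197 = 451191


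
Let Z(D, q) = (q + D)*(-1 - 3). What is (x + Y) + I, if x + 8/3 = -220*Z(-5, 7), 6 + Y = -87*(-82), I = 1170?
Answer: 30166/3 ≈ 10055.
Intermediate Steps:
Z(D, q) = -4*D - 4*q (Z(D, q) = (D + q)*(-4) = -4*D - 4*q)
Y = 7128 (Y = -6 - 87*(-82) = -6 + 7134 = 7128)
x = 5272/3 (x = -8/3 - 220*(-4*(-5) - 4*7) = -8/3 - 220*(20 - 28) = -8/3 - 220*(-8) = -8/3 + 1760 = 5272/3 ≈ 1757.3)
(x + Y) + I = (5272/3 + 7128) + 1170 = 26656/3 + 1170 = 30166/3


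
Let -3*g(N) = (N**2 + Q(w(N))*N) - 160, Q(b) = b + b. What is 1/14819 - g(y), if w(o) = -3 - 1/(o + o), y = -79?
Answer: 97123729/44457 ≈ 2184.7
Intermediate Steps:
w(o) = -3 - 1/(2*o)
Q(b) = 2*b
g(N) = 160/3 - N**2/3 - N*(-6 - 1/N)/3 (g(N) = -((N**2 + (2*(-3 - 1/(2*N)))*N) - 160)/3 = -((N**2 + (-6 - 1/N)*N) - 160)/3 = -((N**2 + N*(-6 - 1/N)) - 160)/3 = -(-160 + N**2 + N*(-6 - 1/N))/3 = 160/3 - N**2/3 - N*(-6 - 1/N)/3)
1/14819 - g(y) = 1/14819 - (161/3 + 2*(-79) - 1/3*(-79)**2) = 1/14819 - (161/3 - 158 - 1/3*6241) = 1/14819 - (161/3 - 158 - 6241/3) = 1/14819 - 1*(-6554/3) = 1/14819 + 6554/3 = 97123729/44457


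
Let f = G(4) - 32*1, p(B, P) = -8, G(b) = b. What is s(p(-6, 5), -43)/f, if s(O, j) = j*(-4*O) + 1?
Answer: 1375/28 ≈ 49.107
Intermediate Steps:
s(O, j) = 1 - 4*O*j (s(O, j) = -4*O*j + 1 = 1 - 4*O*j)
f = -28 (f = 4 - 32*1 = 4 - 32 = -28)
s(p(-6, 5), -43)/f = (1 - 4*(-8)*(-43))/(-28) = (1 - 1376)*(-1/28) = -1375*(-1/28) = 1375/28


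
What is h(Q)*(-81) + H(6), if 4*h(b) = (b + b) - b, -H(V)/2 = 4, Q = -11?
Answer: 859/4 ≈ 214.75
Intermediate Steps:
H(V) = -8 (H(V) = -2*4 = -8)
h(b) = b/4 (h(b) = ((b + b) - b)/4 = (2*b - b)/4 = b/4)
h(Q)*(-81) + H(6) = ((¼)*(-11))*(-81) - 8 = -11/4*(-81) - 8 = 891/4 - 8 = 859/4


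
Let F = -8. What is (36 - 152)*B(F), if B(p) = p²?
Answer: -7424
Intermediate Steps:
(36 - 152)*B(F) = (36 - 152)*(-8)² = -116*64 = -7424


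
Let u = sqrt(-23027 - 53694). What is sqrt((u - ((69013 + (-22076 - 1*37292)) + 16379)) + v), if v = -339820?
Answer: sqrt(-365844 + I*sqrt(76721)) ≈ 0.229 + 604.85*I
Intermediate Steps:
u = I*sqrt(76721) (u = sqrt(-76721) = I*sqrt(76721) ≈ 276.99*I)
sqrt((u - ((69013 + (-22076 - 1*37292)) + 16379)) + v) = sqrt((I*sqrt(76721) - ((69013 + (-22076 - 1*37292)) + 16379)) - 339820) = sqrt((I*sqrt(76721) - ((69013 + (-22076 - 37292)) + 16379)) - 339820) = sqrt((I*sqrt(76721) - ((69013 - 59368) + 16379)) - 339820) = sqrt((I*sqrt(76721) - (9645 + 16379)) - 339820) = sqrt((I*sqrt(76721) - 1*26024) - 339820) = sqrt((I*sqrt(76721) - 26024) - 339820) = sqrt((-26024 + I*sqrt(76721)) - 339820) = sqrt(-365844 + I*sqrt(76721))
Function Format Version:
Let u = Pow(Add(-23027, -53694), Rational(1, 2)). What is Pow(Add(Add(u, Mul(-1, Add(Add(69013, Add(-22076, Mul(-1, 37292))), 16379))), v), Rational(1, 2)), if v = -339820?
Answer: Pow(Add(-365844, Mul(I, Pow(76721, Rational(1, 2)))), Rational(1, 2)) ≈ Add(0.229, Mul(604.85, I))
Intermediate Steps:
u = Mul(I, Pow(76721, Rational(1, 2))) (u = Pow(-76721, Rational(1, 2)) = Mul(I, Pow(76721, Rational(1, 2))) ≈ Mul(276.99, I))
Pow(Add(Add(u, Mul(-1, Add(Add(69013, Add(-22076, Mul(-1, 37292))), 16379))), v), Rational(1, 2)) = Pow(Add(Add(Mul(I, Pow(76721, Rational(1, 2))), Mul(-1, Add(Add(69013, Add(-22076, Mul(-1, 37292))), 16379))), -339820), Rational(1, 2)) = Pow(Add(Add(Mul(I, Pow(76721, Rational(1, 2))), Mul(-1, Add(Add(69013, Add(-22076, -37292)), 16379))), -339820), Rational(1, 2)) = Pow(Add(Add(Mul(I, Pow(76721, Rational(1, 2))), Mul(-1, Add(Add(69013, -59368), 16379))), -339820), Rational(1, 2)) = Pow(Add(Add(Mul(I, Pow(76721, Rational(1, 2))), Mul(-1, Add(9645, 16379))), -339820), Rational(1, 2)) = Pow(Add(Add(Mul(I, Pow(76721, Rational(1, 2))), Mul(-1, 26024)), -339820), Rational(1, 2)) = Pow(Add(Add(Mul(I, Pow(76721, Rational(1, 2))), -26024), -339820), Rational(1, 2)) = Pow(Add(Add(-26024, Mul(I, Pow(76721, Rational(1, 2)))), -339820), Rational(1, 2)) = Pow(Add(-365844, Mul(I, Pow(76721, Rational(1, 2)))), Rational(1, 2))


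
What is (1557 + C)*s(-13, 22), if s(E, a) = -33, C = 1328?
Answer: -95205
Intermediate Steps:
(1557 + C)*s(-13, 22) = (1557 + 1328)*(-33) = 2885*(-33) = -95205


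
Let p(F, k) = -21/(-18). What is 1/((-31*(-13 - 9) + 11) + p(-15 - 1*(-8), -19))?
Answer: 6/4165 ≈ 0.0014406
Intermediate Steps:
p(F, k) = 7/6 (p(F, k) = -21*(-1/18) = 7/6)
1/((-31*(-13 - 9) + 11) + p(-15 - 1*(-8), -19)) = 1/((-31*(-13 - 9) + 11) + 7/6) = 1/((-31*(-22) + 11) + 7/6) = 1/((682 + 11) + 7/6) = 1/(693 + 7/6) = 1/(4165/6) = 6/4165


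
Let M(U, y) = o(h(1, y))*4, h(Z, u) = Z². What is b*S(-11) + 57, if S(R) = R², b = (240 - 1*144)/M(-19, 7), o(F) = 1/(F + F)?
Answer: 5865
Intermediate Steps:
o(F) = 1/(2*F)
M(U, y) = 2 (M(U, y) = (1/(2*(1²)))*4 = ((½)/1)*4 = ((½)*1)*4 = (½)*4 = 2)
b = 48 (b = (240 - 1*144)/2 = (240 - 144)*(½) = 96*(½) = 48)
b*S(-11) + 57 = 48*(-11)² + 57 = 48*121 + 57 = 5808 + 57 = 5865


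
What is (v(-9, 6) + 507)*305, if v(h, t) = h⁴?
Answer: 2155740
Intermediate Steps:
(v(-9, 6) + 507)*305 = ((-9)⁴ + 507)*305 = (6561 + 507)*305 = 7068*305 = 2155740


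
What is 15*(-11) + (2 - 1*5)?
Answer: -168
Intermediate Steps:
15*(-11) + (2 - 1*5) = -165 + (2 - 5) = -165 - 3 = -168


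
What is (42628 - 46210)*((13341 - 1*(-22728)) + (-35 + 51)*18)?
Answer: -130230774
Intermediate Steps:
(42628 - 46210)*((13341 - 1*(-22728)) + (-35 + 51)*18) = -3582*((13341 + 22728) + 16*18) = -3582*(36069 + 288) = -3582*36357 = -130230774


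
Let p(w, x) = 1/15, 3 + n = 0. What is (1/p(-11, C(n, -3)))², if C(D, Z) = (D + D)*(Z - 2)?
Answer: 225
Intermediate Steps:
n = -3 (n = -3 + 0 = -3)
C(D, Z) = 2*D*(-2 + Z) (C(D, Z) = (2*D)*(-2 + Z) = 2*D*(-2 + Z))
p(w, x) = 1/15
(1/p(-11, C(n, -3)))² = (1/(1/15))² = 15² = 225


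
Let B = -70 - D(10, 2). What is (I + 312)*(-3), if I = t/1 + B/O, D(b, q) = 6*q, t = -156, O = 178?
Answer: -41529/89 ≈ -466.62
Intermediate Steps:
B = -82 (B = -70 - 6*2 = -70 - 1*12 = -70 - 12 = -82)
I = -13925/89 (I = -156/1 - 82/178 = -156*1 - 82*1/178 = -156 - 41/89 = -13925/89 ≈ -156.46)
(I + 312)*(-3) = (-13925/89 + 312)*(-3) = (13843/89)*(-3) = -41529/89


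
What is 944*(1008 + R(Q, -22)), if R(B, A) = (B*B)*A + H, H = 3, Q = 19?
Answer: -6542864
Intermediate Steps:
R(B, A) = 3 + A*B**2 (R(B, A) = (B*B)*A + 3 = B**2*A + 3 = A*B**2 + 3 = 3 + A*B**2)
944*(1008 + R(Q, -22)) = 944*(1008 + (3 - 22*19**2)) = 944*(1008 + (3 - 22*361)) = 944*(1008 + (3 - 7942)) = 944*(1008 - 7939) = 944*(-6931) = -6542864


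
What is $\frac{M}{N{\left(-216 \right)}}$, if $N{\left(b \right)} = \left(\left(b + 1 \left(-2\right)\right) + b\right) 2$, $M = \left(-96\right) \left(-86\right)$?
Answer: $- \frac{2064}{217} \approx -9.5115$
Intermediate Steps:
$M = 8256$
$N{\left(b \right)} = -4 + 4 b$ ($N{\left(b \right)} = \left(\left(b - 2\right) + b\right) 2 = \left(\left(-2 + b\right) + b\right) 2 = \left(-2 + 2 b\right) 2 = -4 + 4 b$)
$\frac{M}{N{\left(-216 \right)}} = \frac{8256}{-4 + 4 \left(-216\right)} = \frac{8256}{-4 - 864} = \frac{8256}{-868} = 8256 \left(- \frac{1}{868}\right) = - \frac{2064}{217}$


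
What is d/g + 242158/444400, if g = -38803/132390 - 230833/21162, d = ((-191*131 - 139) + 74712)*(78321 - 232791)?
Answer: 36098349924834229243807/52824902092600 ≈ 6.8336e+8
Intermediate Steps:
d = -7654297440 (d = ((-25021 - 139) + 74712)*(-154470) = (-25160 + 74712)*(-154470) = 49552*(-154470) = -7654297440)
g = -2615094163/233469765 (g = -38803*1/132390 - 230833*1/21162 = -38803/132390 - 230833/21162 = -2615094163/233469765 ≈ -11.201)
d/g + 242158/444400 = -7654297440/(-2615094163/233469765) + 242158/444400 = -7654297440*(-233469765/2615094163) + 242158*(1/444400) = 1787047024556901600/2615094163 + 121079/222200 = 36098349924834229243807/52824902092600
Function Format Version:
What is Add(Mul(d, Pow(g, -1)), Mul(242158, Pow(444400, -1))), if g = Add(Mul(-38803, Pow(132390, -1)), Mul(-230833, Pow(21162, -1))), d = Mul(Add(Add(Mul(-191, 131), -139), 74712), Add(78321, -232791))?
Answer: Rational(36098349924834229243807, 52824902092600) ≈ 6.8336e+8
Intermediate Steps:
d = -7654297440 (d = Mul(Add(Add(-25021, -139), 74712), -154470) = Mul(Add(-25160, 74712), -154470) = Mul(49552, -154470) = -7654297440)
g = Rational(-2615094163, 233469765) (g = Add(Mul(-38803, Rational(1, 132390)), Mul(-230833, Rational(1, 21162))) = Add(Rational(-38803, 132390), Rational(-230833, 21162)) = Rational(-2615094163, 233469765) ≈ -11.201)
Add(Mul(d, Pow(g, -1)), Mul(242158, Pow(444400, -1))) = Add(Mul(-7654297440, Pow(Rational(-2615094163, 233469765), -1)), Mul(242158, Pow(444400, -1))) = Add(Mul(-7654297440, Rational(-233469765, 2615094163)), Mul(242158, Rational(1, 444400))) = Add(Rational(1787047024556901600, 2615094163), Rational(121079, 222200)) = Rational(36098349924834229243807, 52824902092600)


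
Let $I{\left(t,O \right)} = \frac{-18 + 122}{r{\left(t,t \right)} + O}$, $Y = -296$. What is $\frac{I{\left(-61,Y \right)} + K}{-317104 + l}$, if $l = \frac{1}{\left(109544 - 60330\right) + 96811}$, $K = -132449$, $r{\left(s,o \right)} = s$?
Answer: $\frac{2301568023975}{5510308280281} \approx 0.41768$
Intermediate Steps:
$l = \frac{1}{146025}$ ($l = \frac{1}{49214 + 96811} = \frac{1}{146025} \approx 6.8481 \cdot 10^{-6}$)
$I{\left(t,O \right)} = \frac{104}{O + t}$ ($I{\left(t,O \right)} = \frac{-18 + 122}{t + O} = \frac{104}{O + t}$)
$\frac{I{\left(-61,Y \right)} + K}{-317104 + l} = \frac{\frac{104}{-296 - 61} - 132449}{-317104 + \frac{1}{146025}} = \frac{\frac{104}{-357} - 132449}{- \frac{46305111599}{146025}} = \left(104 \left(- \frac{1}{357}\right) - 132449\right) \left(- \frac{146025}{46305111599}\right) = \left(- \frac{104}{357} - 132449\right) \left(- \frac{146025}{46305111599}\right) = \left(- \frac{47284397}{357}\right) \left(- \frac{146025}{46305111599}\right) = \frac{2301568023975}{5510308280281}$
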